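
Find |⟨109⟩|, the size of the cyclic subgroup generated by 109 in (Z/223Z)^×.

111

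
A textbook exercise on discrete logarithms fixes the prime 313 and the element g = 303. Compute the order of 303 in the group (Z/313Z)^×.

312

Since 303 ∈ (Z/313Z)^×, its order divides φ(313) = 313 − 1 = 312 = 2^3 · 3 · 13.
Divisors of 312: 1, 2, 3, 4, 6, 8, 12, 13, 24, 26, 39, 52, 78, 104, 156, 312.
Evaluate successive powers at the divisors of 312:
303^1 ≡ 303 (mod 313)
303^2 ≡ 100 (mod 313)
303^3 ≡ 252 (mod 313)
303^4 ≡ 297 (mod 313)
303^6 ≡ 278 (mod 313)
303^8 ≡ 256 (mod 313)
303^12 ≡ 286 (mod 313)
303^13 ≡ 270 (mod 313)
303^24 ≡ 103 (mod 313)
303^26 ≡ 284 (mod 313)
303^39 ≡ 308 (mod 313)
303^52 ≡ 215 (mod 313)
303^78 ≡ 25 (mod 313)
303^104 ≡ 214 (mod 313)
303^156 ≡ 312 (mod 313)
303^312 ≡ 1 (mod 313) ✓
Hence ord(303) = 312.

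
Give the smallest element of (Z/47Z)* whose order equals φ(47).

φ(47) = 47 − 1 = 46 = 2 · 23.
g is a primitive root iff g^(46/q) ≢ 1 (mod 47) for each prime q ∈ {2, 23}.
g = 2: 2^23 ≡ 1 — hits 1, so not a primitive root.
g = 3: 3^23 ≡ 1 — hits 1, so not a primitive root.
g = 4: 4^23 ≡ 1 — hits 1, so not a primitive root.
g = 5: 5^23 ≡ 46; 5^2 ≡ 25 — none is 1, so 5 is a primitive root.
So 5 is the smallest generator of (Z/47Z)^×.

5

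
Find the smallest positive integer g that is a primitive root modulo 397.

φ(397) = 397 − 1 = 396 = 2^2 · 3^2 · 11.
g is a primitive root iff g^(396/q) ≢ 1 (mod 397) for each prime q ∈ {2, 3, 11}.
g = 2: 2^198 ≡ 396; 2^132 ≡ 1 — hits 1, so not a primitive root.
g = 3: 3^198 ≡ 1 — hits 1, so not a primitive root.
g = 4: 4^198 ≡ 1 — hits 1, so not a primitive root.
g = 5: 5^198 ≡ 396; 5^132 ≡ 362; 5^36 ≡ 290 — none is 1, so 5 is a primitive root.
So 5 is the smallest generator of (Z/397Z)^×.

5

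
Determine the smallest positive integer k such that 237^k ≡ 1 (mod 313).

78

By Lagrange's theorem, ord_313(237) divides φ(313) = 313 − 1 = 312 = 2^3 · 3 · 13.
Divisors of 312: 1, 2, 3, 4, 6, 8, 12, 13, 24, 26, 39, 52, 78, 104, 156, 312.
Compute 237^d (mod 313) for the divisors d until we hit 1:
237^1 ≡ 237 (mod 313)
237^2 ≡ 142 (mod 313)
237^3 ≡ 163 (mod 313)
237^4 ≡ 132 (mod 313)
237^6 ≡ 277 (mod 313)
237^8 ≡ 209 (mod 313)
237^12 ≡ 44 (mod 313)
237^13 ≡ 99 (mod 313)
237^24 ≡ 58 (mod 313)
237^26 ≡ 98 (mod 313)
237^39 ≡ 312 (mod 313)
237^52 ≡ 214 (mod 313)
237^78 ≡ 1 (mod 313) ✓
So ord_313(237) = 78.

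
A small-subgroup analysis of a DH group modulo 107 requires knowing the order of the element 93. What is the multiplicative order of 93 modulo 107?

ord(93) | φ(107) = 107 − 1 = 106 = 2 · 53.
Divisors of 106: 1, 2, 53, 106.
Evaluate successive powers at the divisors of 106:
93^1 ≡ 93 (mod 107)
93^2 ≡ 89 (mod 107)
93^53 ≡ 106 (mod 107)
93^106 ≡ 1 (mod 107) ✓
Therefore the multiplicative order of 93 modulo 107 is 106.

106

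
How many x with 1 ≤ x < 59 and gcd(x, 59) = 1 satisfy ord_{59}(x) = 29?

φ(59) = 59 − 1 = 58 = 2 · 29.
In a cyclic group of order 58, there are φ(d) elements of order d for each divisor d of 58, and zero for non-divisors.
29 | 58, and φ(29) = 29 − 1 = 28.

28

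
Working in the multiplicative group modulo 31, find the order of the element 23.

Since 23 ∈ (Z/31Z)^×, its order divides φ(31) = 31 − 1 = 30 = 2 · 3 · 5.
Divisors of 30: 1, 2, 3, 5, 6, 10, 15, 30.
Check 23^d mod 31 for each divisor in increasing order:
23^1 ≡ 23
23^2 ≡ 2
23^3 ≡ 15
23^5 ≡ 30
23^6 ≡ 8
23^10 ≡ 1
The smallest such exponent is 10, so the order of 23 is 10.

10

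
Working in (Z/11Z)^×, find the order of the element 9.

By Lagrange's theorem, ord_11(9) divides φ(11) = 11 − 1 = 10 = 2 · 5.
Divisors of 10: 1, 2, 5, 10.
Evaluate successive powers at the divisors of 10:
9^1 ≡ 9 (mod 11)
9^2 ≡ 4 (mod 11)
9^5 ≡ 1 (mod 11) ✓
The smallest such exponent is 5, so the order of 9 is 5.

5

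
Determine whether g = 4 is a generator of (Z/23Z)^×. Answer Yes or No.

No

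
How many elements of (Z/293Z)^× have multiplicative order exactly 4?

2

φ(293) = 293 − 1 = 292 = 2^2 · 73.
(Z/293Z)^× is cyclic (|G| = 292); a cyclic group of order m has exactly φ(d) elements of each order d | m, and none otherwise.
4 = 2^2 divides 292, and φ(4) = 2.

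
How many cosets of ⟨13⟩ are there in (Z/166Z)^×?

1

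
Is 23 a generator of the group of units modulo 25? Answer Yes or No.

Yes

φ(25) = φ(5^2) = 5·(5−1) = 20 = 2^2 · 5.
An element g generates (Z/25Z)^× iff g^(20/q) ≢ 1 (mod 25) for each prime q ∈ {2, 5}.
23^10 ≡ 24 (mod 25)  [q = 2: ≢ 1 ✓]
23^4 ≡ 16 (mod 25)  [q = 5: ≢ 1 ✓]
Every test exponent gives a nontrivial residue, hence 23 generates the full group.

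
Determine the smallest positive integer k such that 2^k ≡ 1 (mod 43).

14

Since 2 ∈ (Z/43Z)^×, its order divides φ(43) = 43 − 1 = 42 = 2 · 3 · 7.
Divisors of 42: 1, 2, 3, 6, 7, 14, 21, 42.
Evaluate successive powers at the divisors of 42:
2^1 ≡ 2 (mod 43)
2^2 ≡ 4 (mod 43)
2^3 ≡ 8 (mod 43)
2^6 ≡ 21 (mod 43)
2^7 ≡ 42 (mod 43)
2^14 ≡ 1 (mod 43) ✓
So ord_43(2) = 14.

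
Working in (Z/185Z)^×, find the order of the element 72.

36

By Lagrange's theorem, ord_185(72) divides φ(185) = φ(5·37) = (5−1)·(37−1) = 4·36 = 144 = 2^4 · 3^2.
Divisors of 144: 1, 2, 3, 4, 6, 8, 9, 12, 16, 18, 24, 36, 48, 72, 144.
Evaluate successive powers at the divisors of 144:
72^1 ≡ 72
72^2 ≡ 4
72^3 ≡ 103
72^4 ≡ 16
72^6 ≡ 64
72^8 ≡ 71
72^9 ≡ 117
72^12 ≡ 26
72^16 ≡ 46
72^18 ≡ 184
72^24 ≡ 121
72^36 ≡ 1
Therefore the multiplicative order of 72 modulo 185 is 36.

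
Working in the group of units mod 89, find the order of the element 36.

The order of 36 must divide φ(89) = 89 − 1 = 88 = 2^3 · 11.
Divisors of 88: 1, 2, 4, 8, 11, 22, 44, 88.
Evaluate successive powers at the divisors of 88:
36^1 ≡ 36 (mod 89)
36^2 ≡ 50 (mod 89)
36^4 ≡ 8 (mod 89)
36^8 ≡ 64 (mod 89)
36^11 ≡ 34 (mod 89)
36^22 ≡ 88 (mod 89)
36^44 ≡ 1 (mod 89) ✓
Therefore the multiplicative order of 36 modulo 89 is 44.

44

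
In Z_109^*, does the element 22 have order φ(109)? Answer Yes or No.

No

φ(109) = 109 − 1 = 108 = 2^2 · 3^3.
Test 22^(108/q) mod 109 for each prime factor q of 108:
22^54 ≡ 1 (mod 109)  [q = 2: ≡ 1 ✗]
22^36 ≡ 45 (mod 109)  [q = 3: ≢ 1 ✓]
Since 22^54 ≡ 1, the order of 22 divides 54 < 108, so 22 is not a primitive root.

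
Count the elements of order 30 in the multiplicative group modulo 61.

8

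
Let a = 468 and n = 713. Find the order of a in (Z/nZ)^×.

330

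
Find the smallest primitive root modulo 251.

φ(251) = 251 − 1 = 250 = 2 · 5^3.
g is a primitive root iff g^(250/q) ≢ 1 (mod 251) for each prime q ∈ {2, 5}.
g = 2: 2^125 ≡ 250; 2^50 ≡ 1 — hits 1, so not a primitive root.
g = 3: 3^125 ≡ 1 — hits 1, so not a primitive root.
g = 4: 4^125 ≡ 1 — hits 1, so not a primitive root.
g = 5: 5^125 ≡ 1 — hits 1, so not a primitive root.
g = 6: 6^125 ≡ 250; 6^50 ≡ 219 — none is 1, so 6 is a primitive root.
So 6 is the smallest generator of (Z/251Z)^×.

6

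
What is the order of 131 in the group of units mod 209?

18

Since 131 ∈ (Z/209Z)^×, its order divides φ(209) = φ(11·19) = (11−1)·(19−1) = 10·18 = 180 = 2^2 · 3^2 · 5.
Divisors of 180: 1, 2, 3, 4, 5, 6, 9, 10, 12, 15, 18, 20, 30, 36, 45, 60, 90, 180.
Check 131^d mod 209 for each divisor in increasing order:
131^1 ≡ 131 (mod 209)
131^2 ≡ 23 (mod 209)
131^3 ≡ 87 (mod 209)
131^4 ≡ 111 (mod 209)
131^5 ≡ 120 (mod 209)
131^6 ≡ 45 (mod 209)
131^9 ≡ 153 (mod 209)
131^10 ≡ 188 (mod 209)
131^12 ≡ 144 (mod 209)
131^15 ≡ 197 (mod 209)
131^18 ≡ 1 (mod 209) ✓
So ord_209(131) = 18.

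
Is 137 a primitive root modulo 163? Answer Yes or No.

Yes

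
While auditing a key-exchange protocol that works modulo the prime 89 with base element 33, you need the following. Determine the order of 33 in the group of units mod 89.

88

ord(33) | φ(89) = 89 − 1 = 88 = 2^3 · 11.
Divisors of 88: 1, 2, 4, 8, 11, 22, 44, 88.
Evaluate successive powers at the divisors of 88:
33^1 ≡ 33 (mod 89)
33^2 ≡ 21 (mod 89)
33^4 ≡ 85 (mod 89)
33^8 ≡ 16 (mod 89)
33^11 ≡ 52 (mod 89)
33^22 ≡ 34 (mod 89)
33^44 ≡ 88 (mod 89)
33^88 ≡ 1 (mod 89) ✓
The smallest such exponent is 88, so the order of 33 is 88.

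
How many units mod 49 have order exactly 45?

φ(49) = φ(7^2) = 7·(7−1) = 42 = 2 · 3 · 7.
In a cyclic group of order 42, there are φ(d) elements of order d for each divisor d of 42, and zero for non-divisors.
45 does not divide 42, so no element of (Z/49Z)^× has order 45.

0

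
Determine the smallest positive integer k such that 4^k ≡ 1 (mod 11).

By Lagrange's theorem, ord_11(4) divides φ(11) = 11 − 1 = 10 = 2 · 5.
Divisors of 10: 1, 2, 5, 10.
Check 4^d mod 11 for each divisor in increasing order:
4^1 ≡ 4 (mod 11)
4^2 ≡ 5 (mod 11)
4^5 ≡ 1 (mod 11) ✓
So ord_11(4) = 5.

5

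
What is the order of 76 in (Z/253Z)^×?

22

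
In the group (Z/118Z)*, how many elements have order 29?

28

φ(118) = φ(2)·φ(59) = 1·58 = 58 = 2 · 29.
Since (Z/118Z)^× is cyclic of order 58, the number of elements of order d is φ(d) when d | 58 and 0 otherwise.
29 | 58, and φ(29) = 29 − 1 = 28.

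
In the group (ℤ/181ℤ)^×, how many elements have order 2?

φ(181) = 181 − 1 = 180 = 2^2 · 3^2 · 5.
(Z/181Z)^× is cyclic (|G| = 180); a cyclic group of order m has exactly φ(d) elements of each order d | m, and none otherwise.
2 | 180, and φ(2) = 2 − 1 = 1.

1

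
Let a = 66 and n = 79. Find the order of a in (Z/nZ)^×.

78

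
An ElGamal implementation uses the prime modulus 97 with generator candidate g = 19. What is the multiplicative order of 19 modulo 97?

32

ord(19) | φ(97) = 97 − 1 = 96 = 2^5 · 3.
Divisors of 96: 1, 2, 3, 4, 6, 8, 12, 16, 24, 32, 48, 96.
Check 19^d mod 97 for each divisor in increasing order:
19^1 ≡ 19
19^2 ≡ 70
19^3 ≡ 69
19^4 ≡ 50
19^6 ≡ 8
19^8 ≡ 75
19^12 ≡ 64
19^16 ≡ 96
19^24 ≡ 22
19^32 ≡ 1
Therefore the multiplicative order of 19 modulo 97 is 32.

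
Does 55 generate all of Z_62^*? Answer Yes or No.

Yes

φ(62) = φ(2)·φ(31) = 1·30 = 30 = 2 · 3 · 5.
Test 55^(30/q) mod 62 for each prime factor q of 30:
55^15 ≡ 61 (mod 62)  [q = 2: ≢ 1 ✓]
55^10 ≡ 25 (mod 62)  [q = 3: ≢ 1 ✓]
55^6 ≡ 35 (mod 62)  [q = 5: ≢ 1 ✓]
None equal 1, so ord_62(55) = 30: 55 is a primitive root.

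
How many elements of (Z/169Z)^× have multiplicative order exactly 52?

24

φ(169) = φ(13^2) = 13·(13−1) = 156 = 2^2 · 3 · 13.
Since (Z/169Z)^× is cyclic of order 156, the number of elements of order d is φ(d) when d | 156 and 0 otherwise.
52 = 2^2 · 13 divides 156, and φ(52) = 24.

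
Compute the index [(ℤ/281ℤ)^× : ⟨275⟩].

5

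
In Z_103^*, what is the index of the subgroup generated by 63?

Since 63 ∈ (Z/103Z)^×, its order divides φ(103) = 103 − 1 = 102 = 2 · 3 · 17.
Divisors of 102: 1, 2, 3, 6, 17, 34, 51, 102.
Check 63^d mod 103 for each divisor in increasing order:
63^1 ≡ 63 (mod 103)
63^2 ≡ 55 (mod 103)
63^3 ≡ 66 (mod 103)
63^6 ≡ 30 (mod 103)
63^17 ≡ 46 (mod 103)
63^34 ≡ 56 (mod 103)
63^51 ≡ 1 (mod 103) ✓
The order of 63 is 51, so the subgroup it generates has 51 elements.
[(Z/103Z)^× : ⟨63⟩] = 102/51 = 2.

2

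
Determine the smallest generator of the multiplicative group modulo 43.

φ(43) = 43 − 1 = 42 = 2 · 3 · 7.
g is a primitive root iff g^(42/q) ≢ 1 (mod 43) for each prime q ∈ {2, 3, 7}.
g = 2: 2^21 ≡ 42; 2^14 ≡ 1 — hits 1, so not a primitive root.
g = 3: 3^21 ≡ 42; 3^14 ≡ 36; 3^6 ≡ 41 — none is 1, so 3 is a primitive root.
Hence the least primitive root of 43 is 3.

3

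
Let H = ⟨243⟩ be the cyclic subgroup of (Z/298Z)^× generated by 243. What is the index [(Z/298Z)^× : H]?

Since 243 ∈ (Z/298Z)^×, its order divides φ(298) = φ(2)·φ(149) = 1·148 = 148 = 2^2 · 37.
Divisors of 148: 1, 2, 4, 37, 74, 148.
Test each divisor d:
243^1 ≡ 243 (mod 298)
243^2 ≡ 45 (mod 298)
243^4 ≡ 237 (mod 298)
243^37 ≡ 193 (mod 298)
243^74 ≡ 297 (mod 298)
243^148 ≡ 1 (mod 298) ✓
So ord_298(243) = 148, hence |⟨243⟩| = 148.
[(Z/298Z)^× : ⟨243⟩] = 148/148 = 1.

1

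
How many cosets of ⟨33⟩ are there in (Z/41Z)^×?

2

Since 33 ∈ (Z/41Z)^×, its order divides φ(41) = 41 − 1 = 40 = 2^3 · 5.
Divisors of 40: 1, 2, 4, 5, 8, 10, 20, 40.
Check 33^d mod 41 for each divisor in increasing order:
33^1 ≡ 33 (mod 41)
33^2 ≡ 23 (mod 41)
33^4 ≡ 37 (mod 41)
33^5 ≡ 32 (mod 41)
33^8 ≡ 16 (mod 41)
33^10 ≡ 40 (mod 41)
33^20 ≡ 1 (mod 41) ✓
The order of 33 is 20, so the subgroup it generates has 20 elements.
Index = |(Z/41Z)^×| / |⟨33⟩| = 40 / 20 = 2.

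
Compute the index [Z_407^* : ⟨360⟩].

Since 360 ∈ (Z/407Z)^×, its order divides φ(407) = φ(11·37) = (11−1)·(37−1) = 10·36 = 360 = 2^3 · 3^2 · 5.
Divisors of 360: 1, 2, 3, 4, 5, 6, 8, 9, 10, 12, 15, 18, 20, 24, 30, 36, 40, 45, 60, 72, 90, 120, 180, 360.
Check 360^d mod 407 for each divisor in increasing order:
360^1 ≡ 360 (mod 407)
360^2 ≡ 174 (mod 407)
360^3 ≡ 369 (mod 407)
360^4 ≡ 158 (mod 407)
360^5 ≡ 307 (mod 407)
360^6 ≡ 223 (mod 407)
360^8 ≡ 137 (mod 407)
360^9 ≡ 73 (mod 407)
360^10 ≡ 232 (mod 407)
360^12 ≡ 75 (mod 407)
360^15 ≡ 406 (mod 407)
360^18 ≡ 38 (mod 407)
360^20 ≡ 100 (mod 407)
360^24 ≡ 334 (mod 407)
360^30 ≡ 1 (mod 407) ✓
Thus |⟨360⟩| = ord(360) = 30.
The index is φ(407) / ord(360) = 360 / 30 = 12.

12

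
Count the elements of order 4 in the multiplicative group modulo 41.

φ(41) = 41 − 1 = 40 = 2^3 · 5.
In a cyclic group of order 40, there are φ(d) elements of order d for each divisor d of 40, and zero for non-divisors.
4 = 2^2 divides 40, and φ(4) = 2.

2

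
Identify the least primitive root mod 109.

6

φ(109) = 109 − 1 = 108 = 2^2 · 3^3.
g is a primitive root iff g^(108/q) ≢ 1 (mod 109) for each prime q ∈ {2, 3}.
g = 2: 2^54 ≡ 108; 2^36 ≡ 1 — hits 1, so not a primitive root.
g = 3: 3^54 ≡ 1 — hits 1, so not a primitive root.
g = 4: 4^54 ≡ 1 — hits 1, so not a primitive root.
g = 5: 5^54 ≡ 1 — hits 1, so not a primitive root.
g = 6: 6^54 ≡ 108; 6^36 ≡ 63 — none is 1, so 6 is a primitive root.
Hence the least primitive root of 109 is 6.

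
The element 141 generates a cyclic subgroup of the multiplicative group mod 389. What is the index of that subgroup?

Since 141 ∈ (Z/389Z)^×, its order divides φ(389) = 389 − 1 = 388 = 2^2 · 97.
Divisors of 388: 1, 2, 4, 97, 194, 388.
Check 141^d mod 389 for each divisor in increasing order:
141^1 ≡ 141 (mod 389)
141^2 ≡ 42 (mod 389)
141^4 ≡ 208 (mod 389)
141^97 ≡ 388 (mod 389)
141^194 ≡ 1 (mod 389) ✓
The order of 141 is 194, so the subgroup it generates has 194 elements.
Index = |(Z/389Z)^×| / |⟨141⟩| = 388 / 194 = 2.

2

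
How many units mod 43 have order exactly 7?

φ(43) = 43 − 1 = 42 = 2 · 3 · 7.
In a cyclic group of order 42, there are φ(d) elements of order d for each divisor d of 42, and zero for non-divisors.
7 | 42, and φ(7) = 7 − 1 = 6.

6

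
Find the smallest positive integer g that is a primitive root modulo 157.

5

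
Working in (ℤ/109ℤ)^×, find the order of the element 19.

Since 19 ∈ (Z/109Z)^×, its order divides φ(109) = 109 − 1 = 108 = 2^2 · 3^3.
Divisors of 108: 1, 2, 3, 4, 6, 9, 12, 18, 27, 36, 54, 108.
Test each divisor d:
19^1 ≡ 19
19^2 ≡ 34
19^3 ≡ 101
19^4 ≡ 66
19^6 ≡ 64
19^9 ≡ 33
19^12 ≡ 63
19^18 ≡ 108
19^27 ≡ 76
19^36 ≡ 1
Hence ord(19) = 36.

36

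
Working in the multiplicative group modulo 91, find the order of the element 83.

Since 83 ∈ (Z/91Z)^×, its order divides φ(91) = φ(7·13) = (7−1)·(13−1) = 6·12 = 72 = 2^3 · 3^2.
Divisors of 72: 1, 2, 3, 4, 6, 8, 9, 12, 18, 24, 36, 72.
Check 83^d mod 91 for each divisor in increasing order:
83^1 ≡ 83
83^2 ≡ 64
83^3 ≡ 34
83^4 ≡ 1
So ord_91(83) = 4.

4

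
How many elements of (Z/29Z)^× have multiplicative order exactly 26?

φ(29) = 29 − 1 = 28 = 2^2 · 7.
Since (Z/29Z)^× is cyclic of order 28, the number of elements of order d is φ(d) when d | 28 and 0 otherwise.
Since 26 ∤ 28, the count is 0.

0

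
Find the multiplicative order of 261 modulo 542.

10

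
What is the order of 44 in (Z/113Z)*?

8

By Lagrange's theorem, ord_113(44) divides φ(113) = 113 − 1 = 112 = 2^4 · 7.
Divisors of 112: 1, 2, 4, 7, 8, 14, 16, 28, 56, 112.
Evaluate successive powers at the divisors of 112:
44^1 ≡ 44 (mod 113)
44^2 ≡ 15 (mod 113)
44^4 ≡ 112 (mod 113)
44^7 ≡ 18 (mod 113)
44^8 ≡ 1 (mod 113) ✓
Therefore the multiplicative order of 44 modulo 113 is 8.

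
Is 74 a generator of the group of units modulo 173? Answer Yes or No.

Yes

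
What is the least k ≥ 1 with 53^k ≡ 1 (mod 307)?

9

The order of 53 must divide φ(307) = 307 − 1 = 306 = 2 · 3^2 · 17.
Divisors of 306: 1, 2, 3, 6, 9, 17, 18, 34, 51, 102, 153, 306.
Check 53^d mod 307 for each divisor in increasing order:
53^1 ≡ 53 (mod 307)
53^2 ≡ 46 (mod 307)
53^3 ≡ 289 (mod 307)
53^6 ≡ 17 (mod 307)
53^9 ≡ 1 (mod 307) ✓
Therefore the multiplicative order of 53 modulo 307 is 9.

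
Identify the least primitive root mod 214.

φ(214) = φ(2)·φ(107) = 1·106 = 106 = 2 · 53.
g is a primitive root iff g^(106/q) ≢ 1 (mod 214) for each prime q ∈ {2, 53}.
g = 2: gcd(2, 214) = 2 > 1, not a unit — skip.
g = 3: 3^53 ≡ 1 — hits 1, so not a primitive root.
g = 4: gcd(4, 214) = 2 > 1, not a unit — skip.
g = 5: 5^53 ≡ 213; 5^2 ≡ 25 — none is 1, so 5 is a primitive root.
The smallest primitive root modulo 214 is 5.

5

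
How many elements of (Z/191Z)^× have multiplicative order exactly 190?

φ(191) = 191 − 1 = 190 = 2 · 5 · 19.
Since (Z/191Z)^× is cyclic of order 190, the number of elements of order d is φ(d) when d | 190 and 0 otherwise.
190 = 2 · 5 · 19 divides 190, and φ(190) = 72.

72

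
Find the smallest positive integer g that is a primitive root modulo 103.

φ(103) = 103 − 1 = 102 = 2 · 3 · 17.
Test candidates g = 2, 3, … against the prime factors q ∈ {2, 3, 17} of φ(103): g is a generator iff g^(102/q) ≢ 1 for every such q.
g = 2: 2^51 ≡ 1 — hits 1, so not a primitive root.
g = 3: 3^51 ≡ 102; 3^34 ≡ 1 — hits 1, so not a primitive root.
g = 4: 4^51 ≡ 1 — hits 1, so not a primitive root.
g = 5: 5^51 ≡ 102; 5^34 ≡ 56; 5^6 ≡ 72 — none is 1, so 5 is a primitive root.
Hence the least primitive root of 103 is 5.

5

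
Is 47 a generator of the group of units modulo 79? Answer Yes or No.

φ(79) = 79 − 1 = 78 = 2 · 3 · 13.
It suffices to check that the order of 47 is not a proper divisor of 78: compute 47^(78/q) for q ∈ {2, 3, 13}.
47^39 ≡ 78 (mod 79)  [q = 2: ≢ 1 ✓]
47^26 ≡ 55 (mod 79)  [q = 3: ≢ 1 ✓]
47^6 ≡ 52 (mod 79)  [q = 13: ≢ 1 ✓]
All checks pass, so 47 has order 78 and is a primitive root modulo 79.

Yes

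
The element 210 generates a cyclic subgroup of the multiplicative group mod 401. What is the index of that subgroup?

1

The order of 210 must divide φ(401) = 401 − 1 = 400 = 2^4 · 5^2.
Divisors of 400: 1, 2, 4, 5, 8, 10, 16, 20, 25, 40, 50, 80, 100, 200, 400.
Compute 210^d (mod 401) for the divisors d until we hit 1:
210^1 ≡ 210
210^2 ≡ 391
210^4 ≡ 100
210^5 ≡ 148
210^8 ≡ 376
210^10 ≡ 250
210^16 ≡ 224
210^20 ≡ 345
210^25 ≡ 133
210^40 ≡ 329
210^50 ≡ 45
210^80 ≡ 372
210^100 ≡ 20
210^200 ≡ 400
210^400 ≡ 1
The order of 210 is 400, so the subgroup it generates has 400 elements.
Index = |(Z/401Z)^×| / |⟨210⟩| = 400 / 400 = 1.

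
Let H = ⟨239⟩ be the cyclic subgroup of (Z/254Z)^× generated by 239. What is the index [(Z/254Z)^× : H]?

1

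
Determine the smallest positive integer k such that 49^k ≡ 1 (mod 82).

By Lagrange's theorem, ord_82(49) divides φ(82) = φ(2)·φ(41) = 1·40 = 40 = 2^3 · 5.
Divisors of 40: 1, 2, 4, 5, 8, 10, 20, 40.
Check 49^d mod 82 for each divisor in increasing order:
49^1 ≡ 49 (mod 82)
49^2 ≡ 23 (mod 82)
49^4 ≡ 37 (mod 82)
49^5 ≡ 9 (mod 82)
49^8 ≡ 57 (mod 82)
49^10 ≡ 81 (mod 82)
49^20 ≡ 1 (mod 82) ✓
The smallest such exponent is 20, so the order of 49 is 20.

20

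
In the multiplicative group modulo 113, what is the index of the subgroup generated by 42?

7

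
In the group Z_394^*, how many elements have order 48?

0

φ(394) = φ(2)·φ(197) = 1·196 = 196 = 2^2 · 7^2.
(Z/394Z)^× is cyclic (|G| = 196); a cyclic group of order m has exactly φ(d) elements of each order d | m, and none otherwise.
Since 48 ∤ 196, the count is 0.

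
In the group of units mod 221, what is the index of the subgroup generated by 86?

By Lagrange's theorem, ord_221(86) divides φ(221) = φ(13·17) = (13−1)·(17−1) = 12·16 = 192 = 2^6 · 3.
Divisors of 192: 1, 2, 3, 4, 6, 8, 12, 16, 24, 32, 48, 64, 96, 192.
Compute 86^d (mod 221) for the divisors d until we hit 1:
86^1 ≡ 86
86^2 ≡ 103
86^3 ≡ 18
86^4 ≡ 1
The order of 86 is 4, so the subgroup it generates has 4 elements.
The index is φ(221) / ord(86) = 192 / 4 = 48.

48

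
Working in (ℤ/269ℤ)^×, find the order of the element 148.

Since 148 ∈ (Z/269Z)^×, its order divides φ(269) = 269 − 1 = 268 = 2^2 · 67.
Divisors of 268: 1, 2, 4, 67, 134, 268.
Check 148^d mod 269 for each divisor in increasing order:
148^1 ≡ 148 (mod 269)
148^2 ≡ 115 (mod 269)
148^4 ≡ 44 (mod 269)
148^67 ≡ 268 (mod 269)
148^134 ≡ 1 (mod 269) ✓
Therefore the multiplicative order of 148 modulo 269 is 134.

134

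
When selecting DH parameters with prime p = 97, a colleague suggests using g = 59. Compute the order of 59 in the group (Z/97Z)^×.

96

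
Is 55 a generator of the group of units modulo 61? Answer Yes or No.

φ(61) = 61 − 1 = 60 = 2^2 · 3 · 5.
It suffices to check that the order of 55 is not a proper divisor of 60: compute 55^(60/q) for q ∈ {2, 3, 5}.
55^30 ≡ 60 (mod 61)  [q = 2: ≢ 1 ✓]
55^20 ≡ 47 (mod 61)  [q = 3: ≢ 1 ✓]
55^12 ≡ 20 (mod 61)  [q = 5: ≢ 1 ✓]
Every test exponent gives a nontrivial residue, hence 55 generates the full group.

Yes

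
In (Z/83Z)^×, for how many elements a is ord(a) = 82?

40

φ(83) = 83 − 1 = 82 = 2 · 41.
(Z/83Z)^× is cyclic (|G| = 82); a cyclic group of order m has exactly φ(d) elements of each order d | m, and none otherwise.
82 = 2 · 41 divides 82, and φ(82) = 40.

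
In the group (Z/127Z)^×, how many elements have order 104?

0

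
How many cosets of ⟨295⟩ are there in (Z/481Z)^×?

72

By Lagrange's theorem, ord_481(295) divides φ(481) = φ(13·37) = (13−1)·(37−1) = 12·36 = 432 = 2^4 · 3^3.
Divisors of 432: 1, 2, 3, 4, 6, 8, 9, 12, 16, 18, 24, 27, 36, 48, 54, 72, 108, 144, 216, 432.
Test each divisor d:
295^1 ≡ 295
295^2 ≡ 445
295^3 ≡ 443
295^4 ≡ 334
295^6 ≡ 1
Thus |⟨295⟩| = ord(295) = 6.
The index is φ(481) / ord(295) = 432 / 6 = 72.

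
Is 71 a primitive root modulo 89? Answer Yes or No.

No

φ(89) = 89 − 1 = 88 = 2^3 · 11.
An element g generates (Z/89Z)^× iff g^(88/q) ≢ 1 (mod 89) for each prime q ∈ {2, 11}.
71^44 ≡ 1 (mod 89)  [q = 2: ≡ 1 ✗]
71^8 ≡ 67 (mod 89)  [q = 11: ≢ 1 ✓]
71^44 ≡ 1 shows ord(71) | 44, strictly less than φ(89); not a primitive root.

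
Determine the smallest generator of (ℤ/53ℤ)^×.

2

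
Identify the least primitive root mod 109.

φ(109) = 109 − 1 = 108 = 2^2 · 3^3.
g is a primitive root iff g^(108/q) ≢ 1 (mod 109) for each prime q ∈ {2, 3}.
g = 2: 2^54 ≡ 108; 2^36 ≡ 1 — hits 1, so not a primitive root.
g = 3: 3^54 ≡ 1 — hits 1, so not a primitive root.
g = 4: 4^54 ≡ 1 — hits 1, so not a primitive root.
g = 5: 5^54 ≡ 1 — hits 1, so not a primitive root.
g = 6: 6^54 ≡ 108; 6^36 ≡ 63 — none is 1, so 6 is a primitive root.
Hence the least primitive root of 109 is 6.

6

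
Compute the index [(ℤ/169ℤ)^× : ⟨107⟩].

By Lagrange's theorem, ord_169(107) divides φ(169) = φ(13^2) = 13·(13−1) = 156 = 2^2 · 3 · 13.
Divisors of 156: 1, 2, 3, 4, 6, 12, 13, 26, 39, 52, 78, 156.
Compute 107^d (mod 169) for the divisors d until we hit 1:
107^1 ≡ 107 (mod 169)
107^2 ≡ 126 (mod 169)
107^3 ≡ 131 (mod 169)
107^4 ≡ 159 (mod 169)
107^6 ≡ 92 (mod 169)
107^12 ≡ 14 (mod 169)
107^13 ≡ 146 (mod 169)
107^26 ≡ 22 (mod 169)
107^39 ≡ 1 (mod 169) ✓
Thus |⟨107⟩| = ord(107) = 39.
The index is φ(169) / ord(107) = 156 / 39 = 4.

4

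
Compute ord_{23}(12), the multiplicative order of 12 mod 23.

11

Since 12 ∈ (Z/23Z)^×, its order divides φ(23) = 23 − 1 = 22 = 2 · 11.
Divisors of 22: 1, 2, 11, 22.
Check 12^d mod 23 for each divisor in increasing order:
12^1 ≡ 12 (mod 23)
12^2 ≡ 6 (mod 23)
12^11 ≡ 1 (mod 23) ✓
Therefore the multiplicative order of 12 modulo 23 is 11.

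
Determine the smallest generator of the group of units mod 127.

3

φ(127) = 127 − 1 = 126 = 2 · 3^2 · 7.
g is a primitive root iff g^(126/q) ≢ 1 (mod 127) for each prime q ∈ {2, 3, 7}.
g = 2: 2^63 ≡ 1 — hits 1, so not a primitive root.
g = 3: 3^63 ≡ 126; 3^42 ≡ 107; 3^18 ≡ 4 — none is 1, so 3 is a primitive root.
So 3 is the smallest generator of (Z/127Z)^×.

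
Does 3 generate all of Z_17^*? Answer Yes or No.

Yes

φ(17) = 17 − 1 = 16 = 2^4.
Test 3^(16/q) mod 17 for each prime factor q of 16:
3^8 ≡ 16 (mod 17)  [q = 2: ≢ 1 ✓]
None equal 1, so ord_17(3) = 16: 3 is a primitive root.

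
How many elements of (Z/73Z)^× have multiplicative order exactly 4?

2

φ(73) = 73 − 1 = 72 = 2^3 · 3^2.
(Z/73Z)^× is cyclic (|G| = 72); a cyclic group of order m has exactly φ(d) elements of each order d | m, and none otherwise.
4 = 2^2 divides 72, and φ(4) = 2.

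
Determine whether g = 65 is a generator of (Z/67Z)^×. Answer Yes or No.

φ(67) = 67 − 1 = 66 = 2 · 3 · 11.
It suffices to check that the order of 65 is not a proper divisor of 66: compute 65^(66/q) for q ∈ {2, 3, 11}.
65^33 ≡ 1 (mod 67)  [q = 2: ≡ 1 ✗]
65^22 ≡ 37 (mod 67)  [q = 3: ≢ 1 ✓]
65^6 ≡ 64 (mod 67)  [q = 11: ≢ 1 ✓]
Since 65^33 ≡ 1, the order of 65 divides 33 < 66, so 65 is not a primitive root.

No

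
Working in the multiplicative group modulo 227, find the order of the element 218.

226

Since 218 ∈ (Z/227Z)^×, its order divides φ(227) = 227 − 1 = 226 = 2 · 113.
Divisors of 226: 1, 2, 113, 226.
Check 218^d mod 227 for each divisor in increasing order:
218^1 ≡ 218 (mod 227)
218^2 ≡ 81 (mod 227)
218^113 ≡ 226 (mod 227)
218^226 ≡ 1 (mod 227) ✓
Hence ord(218) = 226.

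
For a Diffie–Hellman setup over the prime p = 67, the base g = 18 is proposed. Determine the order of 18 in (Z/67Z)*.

By Lagrange's theorem, ord_67(18) divides φ(67) = 67 − 1 = 66 = 2 · 3 · 11.
Divisors of 66: 1, 2, 3, 6, 11, 22, 33, 66.
Compute 18^d (mod 67) for the divisors d until we hit 1:
18^1 ≡ 18 (mod 67)
18^2 ≡ 56 (mod 67)
18^3 ≡ 3 (mod 67)
18^6 ≡ 9 (mod 67)
18^11 ≡ 38 (mod 67)
18^22 ≡ 37 (mod 67)
18^33 ≡ 66 (mod 67)
18^66 ≡ 1 (mod 67) ✓
Therefore the multiplicative order of 18 modulo 67 is 66.

66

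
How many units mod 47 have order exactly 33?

φ(47) = 47 − 1 = 46 = 2 · 23.
Since (Z/47Z)^× is cyclic of order 46, the number of elements of order d is φ(d) when d | 46 and 0 otherwise.
33 does not divide 46, so no element of (Z/47Z)^× has order 33.

0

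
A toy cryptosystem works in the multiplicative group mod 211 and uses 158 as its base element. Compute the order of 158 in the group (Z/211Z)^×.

By Lagrange's theorem, ord_211(158) divides φ(211) = 211 − 1 = 210 = 2 · 3 · 5 · 7.
Divisors of 210: 1, 2, 3, 5, 6, 7, 10, 14, 15, 21, 30, 35, 42, 70, 105, 210.
Check 158^d mod 211 for each divisor in increasing order:
158^1 ≡ 158
158^2 ≡ 66
158^3 ≡ 89
158^5 ≡ 177
158^6 ≡ 114
158^7 ≡ 77
158^10 ≡ 101
158^14 ≡ 21
158^15 ≡ 153
158^21 ≡ 140
158^30 ≡ 199
158^35 ≡ 197
158^42 ≡ 188
158^70 ≡ 196
158^105 ≡ 210
158^210 ≡ 1
Therefore the multiplicative order of 158 modulo 211 is 210.

210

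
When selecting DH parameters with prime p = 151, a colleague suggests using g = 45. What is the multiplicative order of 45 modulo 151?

Since 45 ∈ (Z/151Z)^×, its order divides φ(151) = 151 − 1 = 150 = 2 · 3 · 5^2.
Divisors of 150: 1, 2, 3, 5, 6, 10, 15, 25, 30, 50, 75, 150.
Check 45^d mod 151 for each divisor in increasing order:
45^1 ≡ 45
45^2 ≡ 62
45^3 ≡ 72
45^5 ≡ 85
45^6 ≡ 50
45^10 ≡ 128
45^15 ≡ 8
45^25 ≡ 118
45^30 ≡ 64
45^50 ≡ 32
45^75 ≡ 1
The smallest such exponent is 75, so the order of 45 is 75.

75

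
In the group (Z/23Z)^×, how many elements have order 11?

10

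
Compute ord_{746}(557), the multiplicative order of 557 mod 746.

ord(557) | φ(746) = φ(2)·φ(373) = 1·372 = 372 = 2^2 · 3 · 31.
Divisors of 372: 1, 2, 3, 4, 6, 12, 31, 62, 93, 124, 186, 372.
Check 557^d mod 746 for each divisor in increasing order:
557^1 ≡ 557 (mod 746)
557^2 ≡ 659 (mod 746)
557^3 ≡ 31 (mod 746)
557^4 ≡ 109 (mod 746)
557^6 ≡ 215 (mod 746)
557^12 ≡ 719 (mod 746)
557^31 ≡ 745 (mod 746)
557^62 ≡ 1 (mod 746) ✓
The smallest such exponent is 62, so the order of 557 is 62.

62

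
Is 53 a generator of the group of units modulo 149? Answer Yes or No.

No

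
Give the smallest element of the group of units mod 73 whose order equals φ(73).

φ(73) = 73 − 1 = 72 = 2^3 · 3^2.
Test candidates g = 2, 3, … against the prime factors q ∈ {2, 3} of φ(73): g is a generator iff g^(72/q) ≢ 1 for every such q.
g = 2: 2^36 ≡ 1 — hits 1, so not a primitive root.
g = 3: 3^36 ≡ 1 — hits 1, so not a primitive root.
g = 4: 4^36 ≡ 1 — hits 1, so not a primitive root.
g = 5: 5^36 ≡ 72; 5^24 ≡ 8 — none is 1, so 5 is a primitive root.
Hence the least primitive root of 73 is 5.

5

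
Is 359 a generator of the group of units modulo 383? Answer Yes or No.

φ(383) = 383 − 1 = 382 = 2 · 191.
Test 359^(382/q) mod 383 for each prime factor q of 382:
359^191 ≡ 382 (mod 383)  [q = 2: ≢ 1 ✓]
359^2 ≡ 193 (mod 383)  [q = 191: ≢ 1 ✓]
Every test exponent gives a nontrivial residue, hence 359 generates the full group.

Yes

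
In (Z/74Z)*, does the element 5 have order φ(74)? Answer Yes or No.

φ(74) = φ(2)·φ(37) = 1·36 = 36 = 2^2 · 3^2.
5 is a primitive root mod 74 iff 5^(φ(74)/q) ≢ 1 for every prime q | φ(74), i.e. q ∈ {2, 3}.
5^18 ≡ 73 (mod 74)  [q = 2: ≢ 1 ✓]
5^12 ≡ 47 (mod 74)  [q = 3: ≢ 1 ✓]
Every test exponent gives a nontrivial residue, hence 5 generates the full group.

Yes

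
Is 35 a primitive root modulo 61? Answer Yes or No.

Yes

φ(61) = 61 − 1 = 60 = 2^2 · 3 · 5.
An element g generates (Z/61Z)^× iff g^(60/q) ≢ 1 (mod 61) for each prime q ∈ {2, 3, 5}.
35^30 ≡ 60 (mod 61)  [q = 2: ≢ 1 ✓]
35^20 ≡ 13 (mod 61)  [q = 3: ≢ 1 ✓]
35^12 ≡ 9 (mod 61)  [q = 5: ≢ 1 ✓]
All checks pass, so 35 has order 60 and is a primitive root modulo 61.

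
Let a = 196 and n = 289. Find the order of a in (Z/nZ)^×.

The order of 196 must divide φ(289) = φ(17^2) = 17·(17−1) = 272 = 2^4 · 17.
Divisors of 272: 1, 2, 4, 8, 16, 17, 34, 68, 136, 272.
Check 196^d mod 289 for each divisor in increasing order:
196^1 ≡ 196 (mod 289)
196^2 ≡ 268 (mod 289)
196^4 ≡ 152 (mod 289)
196^8 ≡ 273 (mod 289)
196^16 ≡ 256 (mod 289)
196^17 ≡ 179 (mod 289)
196^34 ≡ 251 (mod 289)
196^68 ≡ 288 (mod 289)
196^136 ≡ 1 (mod 289) ✓
Therefore the multiplicative order of 196 modulo 289 is 136.

136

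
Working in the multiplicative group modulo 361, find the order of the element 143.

342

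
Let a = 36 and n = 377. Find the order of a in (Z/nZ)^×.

ord(36) | φ(377) = φ(13·29) = (13−1)·(29−1) = 12·28 = 336 = 2^4 · 3 · 7.
Divisors of 336: 1, 2, 3, 4, 6, 7, 8, 12, 14, 16, 21, 24, 28, 42, 48, 56, 84, 112, 168, 336.
Compute 36^d (mod 377) for the divisors d until we hit 1:
36^1 ≡ 36 (mod 377)
36^2 ≡ 165 (mod 377)
36^3 ≡ 285 (mod 377)
36^4 ≡ 81 (mod 377)
36^6 ≡ 170 (mod 377)
36^7 ≡ 88 (mod 377)
36^8 ≡ 152 (mod 377)
36^12 ≡ 248 (mod 377)
36^14 ≡ 204 (mod 377)
36^16 ≡ 107 (mod 377)
36^21 ≡ 233 (mod 377)
36^24 ≡ 53 (mod 377)
36^28 ≡ 146 (mod 377)
36^42 ≡ 1 (mod 377) ✓
So ord_377(36) = 42.

42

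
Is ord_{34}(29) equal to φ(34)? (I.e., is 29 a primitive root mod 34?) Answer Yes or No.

Yes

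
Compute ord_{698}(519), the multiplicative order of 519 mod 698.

116

ord(519) | φ(698) = φ(2)·φ(349) = 1·348 = 348 = 2^2 · 3 · 29.
Divisors of 348: 1, 2, 3, 4, 6, 12, 29, 58, 87, 116, 174, 348.
Compute 519^d (mod 698) for the divisors d until we hit 1:
519^1 ≡ 519
519^2 ≡ 631
519^3 ≡ 127
519^4 ≡ 301
519^6 ≡ 75
519^12 ≡ 41
519^29 ≡ 485
519^58 ≡ 697
519^87 ≡ 213
519^116 ≡ 1
So ord_698(519) = 116.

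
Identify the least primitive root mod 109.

6

φ(109) = 109 − 1 = 108 = 2^2 · 3^3.
Test candidates g = 2, 3, … against the prime factors q ∈ {2, 3} of φ(109): g is a generator iff g^(108/q) ≢ 1 for every such q.
g = 2: 2^54 ≡ 108; 2^36 ≡ 1 — hits 1, so not a primitive root.
g = 3: 3^54 ≡ 1 — hits 1, so not a primitive root.
g = 4: 4^54 ≡ 1 — hits 1, so not a primitive root.
g = 5: 5^54 ≡ 1 — hits 1, so not a primitive root.
g = 6: 6^54 ≡ 108; 6^36 ≡ 63 — none is 1, so 6 is a primitive root.
The smallest primitive root modulo 109 is 6.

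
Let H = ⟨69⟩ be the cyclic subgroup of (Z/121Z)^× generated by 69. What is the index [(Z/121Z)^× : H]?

Since 69 ∈ (Z/121Z)^×, its order divides φ(121) = φ(11^2) = 11·(11−1) = 110 = 2 · 5 · 11.
Divisors of 110: 1, 2, 5, 10, 11, 22, 55, 110.
Compute 69^d (mod 121) for the divisors d until we hit 1:
69^1 ≡ 69
69^2 ≡ 42
69^5 ≡ 111
69^10 ≡ 100
69^11 ≡ 3
69^22 ≡ 9
69^55 ≡ 1
The order of 69 is 55, so the subgroup it generates has 55 elements.
[(Z/121Z)^× : ⟨69⟩] = 110/55 = 2.

2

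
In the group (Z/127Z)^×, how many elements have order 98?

φ(127) = 127 − 1 = 126 = 2 · 3^2 · 7.
In a cyclic group of order 126, there are φ(d) elements of order d for each divisor d of 126, and zero for non-divisors.
98 does not divide 126, so no element of (Z/127Z)^× has order 98.

0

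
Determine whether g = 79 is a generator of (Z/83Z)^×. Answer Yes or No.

Yes

φ(83) = 83 − 1 = 82 = 2 · 41.
79 is a primitive root mod 83 iff 79^(φ(83)/q) ≢ 1 for every prime q | φ(83), i.e. q ∈ {2, 41}.
79^41 ≡ 82 (mod 83)  [q = 2: ≢ 1 ✓]
79^2 ≡ 16 (mod 83)  [q = 41: ≢ 1 ✓]
None equal 1, so ord_83(79) = 82: 79 is a primitive root.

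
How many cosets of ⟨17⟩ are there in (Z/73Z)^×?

3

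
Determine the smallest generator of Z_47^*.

φ(47) = 47 − 1 = 46 = 2 · 23.
Test candidates g = 2, 3, … against the prime factors q ∈ {2, 23} of φ(47): g is a generator iff g^(46/q) ≢ 1 for every such q.
g = 2: 2^23 ≡ 1 — hits 1, so not a primitive root.
g = 3: 3^23 ≡ 1 — hits 1, so not a primitive root.
g = 4: 4^23 ≡ 1 — hits 1, so not a primitive root.
g = 5: 5^23 ≡ 46; 5^2 ≡ 25 — none is 1, so 5 is a primitive root.
Hence the least primitive root of 47 is 5.

5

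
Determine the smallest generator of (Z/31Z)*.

3

φ(31) = 31 − 1 = 30 = 2 · 3 · 5.
g is a primitive root iff g^(30/q) ≢ 1 (mod 31) for each prime q ∈ {2, 3, 5}.
g = 2: 2^15 ≡ 1 — hits 1, so not a primitive root.
g = 3: 3^15 ≡ 30; 3^10 ≡ 25; 3^6 ≡ 16 — none is 1, so 3 is a primitive root.
So 3 is the smallest generator of (Z/31Z)^×.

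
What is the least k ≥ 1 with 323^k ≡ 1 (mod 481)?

By Lagrange's theorem, ord_481(323) divides φ(481) = φ(13·37) = (13−1)·(37−1) = 12·36 = 432 = 2^4 · 3^3.
Divisors of 432: 1, 2, 3, 4, 6, 8, 9, 12, 16, 18, 24, 27, 36, 48, 54, 72, 108, 144, 216, 432.
Compute 323^d (mod 481) for the divisors d until we hit 1:
323^1 ≡ 323
323^2 ≡ 433
323^3 ≡ 369
323^4 ≡ 380
323^6 ≡ 38
323^8 ≡ 100
323^9 ≡ 73
323^12 ≡ 1
Therefore the multiplicative order of 323 modulo 481 is 12.

12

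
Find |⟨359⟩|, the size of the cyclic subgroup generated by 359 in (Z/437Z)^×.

198

ord(359) | φ(437) = φ(19·23) = (19−1)·(23−1) = 18·22 = 396 = 2^2 · 3^2 · 11.
Divisors of 396: 1, 2, 3, 4, 6, 9, 11, 12, 18, 22, 33, 36, 44, 66, 99, 132, 198, 396.
Compute 359^d (mod 437) for the divisors d until we hit 1:
359^1 ≡ 359 (mod 437)
359^2 ≡ 403 (mod 437)
359^3 ≡ 30 (mod 437)
359^4 ≡ 282 (mod 437)
359^6 ≡ 26 (mod 437)
359^9 ≡ 343 (mod 437)
359^11 ≡ 137 (mod 437)
359^12 ≡ 239 (mod 437)
359^18 ≡ 96 (mod 437)
359^22 ≡ 415 (mod 437)
359^33 ≡ 45 (mod 437)
359^36 ≡ 39 (mod 437)
359^44 ≡ 47 (mod 437)
359^66 ≡ 277 (mod 437)
359^99 ≡ 229 (mod 437)
359^132 ≡ 254 (mod 437)
359^198 ≡ 1 (mod 437) ✓
Hence ord(359) = 198.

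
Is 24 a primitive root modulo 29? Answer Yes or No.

No

φ(29) = 29 − 1 = 28 = 2^2 · 7.
24 is a primitive root mod 29 iff 24^(φ(29)/q) ≢ 1 for every prime q | φ(29), i.e. q ∈ {2, 7}.
24^14 ≡ 1 (mod 29)  [q = 2: ≡ 1 ✗]
24^4 ≡ 16 (mod 29)  [q = 7: ≢ 1 ✓]
Since 24^14 ≡ 1, the order of 24 divides 14 < 28, so 24 is not a primitive root.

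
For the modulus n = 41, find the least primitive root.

6

φ(41) = 41 − 1 = 40 = 2^3 · 5.
Test candidates g = 2, 3, … against the prime factors q ∈ {2, 5} of φ(41): g is a generator iff g^(40/q) ≢ 1 for every such q.
g = 2: 2^20 ≡ 1 — hits 1, so not a primitive root.
g = 3: 3^20 ≡ 40; 3^8 ≡ 1 — hits 1, so not a primitive root.
g = 4: 4^20 ≡ 1 — hits 1, so not a primitive root.
g = 5: 5^20 ≡ 1 — hits 1, so not a primitive root.
g = 6: 6^20 ≡ 40; 6^8 ≡ 10 — none is 1, so 6 is a primitive root.
Hence the least primitive root of 41 is 6.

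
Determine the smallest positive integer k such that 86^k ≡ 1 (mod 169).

Since 86 ∈ (Z/169Z)^×, its order divides φ(169) = φ(13^2) = 13·(13−1) = 156 = 2^2 · 3 · 13.
Divisors of 156: 1, 2, 3, 4, 6, 12, 13, 26, 39, 52, 78, 156.
Compute 86^d (mod 169) for the divisors d until we hit 1:
86^1 ≡ 86
86^2 ≡ 129
86^3 ≡ 109
86^4 ≡ 79
86^6 ≡ 51
86^12 ≡ 66
86^13 ≡ 99
86^26 ≡ 168
86^39 ≡ 70
86^52 ≡ 1
The smallest such exponent is 52, so the order of 86 is 52.

52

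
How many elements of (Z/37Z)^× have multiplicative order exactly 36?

φ(37) = 37 − 1 = 36 = 2^2 · 3^2.
(Z/37Z)^× is cyclic (|G| = 36); a cyclic group of order m has exactly φ(d) elements of each order d | m, and none otherwise.
36 = 2^2 · 3^2 divides 36, and φ(36) = 12.

12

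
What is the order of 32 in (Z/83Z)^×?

82

ord(32) | φ(83) = 83 − 1 = 82 = 2 · 41.
Divisors of 82: 1, 2, 41, 82.
Evaluate successive powers at the divisors of 82:
32^1 ≡ 32
32^2 ≡ 28
32^41 ≡ 82
32^82 ≡ 1
The smallest such exponent is 82, so the order of 32 is 82.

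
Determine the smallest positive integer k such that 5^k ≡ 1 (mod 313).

The order of 5 must divide φ(313) = 313 − 1 = 312 = 2^3 · 3 · 13.
Divisors of 312: 1, 2, 3, 4, 6, 8, 12, 13, 24, 26, 39, 52, 78, 104, 156, 312.
Evaluate successive powers at the divisors of 312:
5^1 ≡ 5 (mod 313)
5^2 ≡ 25 (mod 313)
5^3 ≡ 125 (mod 313)
5^4 ≡ 312 (mod 313)
5^6 ≡ 288 (mod 313)
5^8 ≡ 1 (mod 313) ✓
The smallest such exponent is 8, so the order of 5 is 8.

8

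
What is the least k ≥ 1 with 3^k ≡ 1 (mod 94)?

23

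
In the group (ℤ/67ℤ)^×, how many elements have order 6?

φ(67) = 67 − 1 = 66 = 2 · 3 · 11.
(Z/67Z)^× is cyclic (|G| = 66); a cyclic group of order m has exactly φ(d) elements of each order d | m, and none otherwise.
6 = 2 · 3 divides 66, and φ(6) = 2.

2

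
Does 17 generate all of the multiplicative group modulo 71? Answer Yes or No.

No

φ(71) = 71 − 1 = 70 = 2 · 5 · 7.
An element g generates (Z/71Z)^× iff g^(70/q) ≢ 1 (mod 71) for each prime q ∈ {2, 5, 7}.
17^35 ≡ 70 (mod 71)  [q = 2: ≢ 1 ✓]
17^14 ≡ 25 (mod 71)  [q = 5: ≢ 1 ✓]
17^10 ≡ 1 (mod 71)  [q = 7: ≡ 1 ✗]
The check at q = 7 fails, so 17 generates a proper subgroup.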